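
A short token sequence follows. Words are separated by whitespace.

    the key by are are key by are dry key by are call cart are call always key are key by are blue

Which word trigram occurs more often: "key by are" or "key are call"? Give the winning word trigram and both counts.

"key by are" (4 vs 0)

"key by are": 4 occurrences
"key are call": 0 occurrences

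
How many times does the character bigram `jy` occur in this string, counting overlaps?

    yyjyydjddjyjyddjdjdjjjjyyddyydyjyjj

5

Sliding a length-2 window over the 35 characters (34 positions):
  position 3–4: jy
  position 10–11: jy
  position 12–13: jy
  position 23–24: jy
  position 32–33: jy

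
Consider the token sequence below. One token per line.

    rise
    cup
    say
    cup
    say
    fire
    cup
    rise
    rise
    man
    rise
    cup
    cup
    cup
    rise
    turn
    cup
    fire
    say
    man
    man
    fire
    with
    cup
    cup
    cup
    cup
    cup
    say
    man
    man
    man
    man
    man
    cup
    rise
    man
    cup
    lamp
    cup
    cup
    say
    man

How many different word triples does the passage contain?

43 tokens → 41 trigram windows in total.
Repeated trigrams (each contributes count−1 duplicates):
  cup cup cup: 4
  man man man: 3
  cup cup say: 2
  cup say man: 2
  say man man: 2
8 duplicate windows → 41 − 8 = 33 distinct.

33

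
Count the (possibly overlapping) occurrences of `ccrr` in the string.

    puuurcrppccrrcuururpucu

Sliding a length-4 window over the 23 characters (20 positions):
  position 10–13: ccrr

1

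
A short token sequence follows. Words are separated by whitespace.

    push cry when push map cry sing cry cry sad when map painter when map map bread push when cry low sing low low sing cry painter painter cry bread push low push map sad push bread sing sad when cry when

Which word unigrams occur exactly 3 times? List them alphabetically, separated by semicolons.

bread; painter; sad

Unigram counts meeting the condition (exactly 3 times):
  bread: 3
  painter: 3
  sad: 3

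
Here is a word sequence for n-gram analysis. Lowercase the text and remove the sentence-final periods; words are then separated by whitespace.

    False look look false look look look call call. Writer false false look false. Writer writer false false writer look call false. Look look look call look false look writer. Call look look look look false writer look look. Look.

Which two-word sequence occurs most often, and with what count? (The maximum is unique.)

"look look", 10 times

Bigram frequencies (highest first):
  look look: 10
  false look: 5
  look false: 4
  look call: 3
  false writer: 3
  writer false: 2
  … (9 more, each ≤ 2)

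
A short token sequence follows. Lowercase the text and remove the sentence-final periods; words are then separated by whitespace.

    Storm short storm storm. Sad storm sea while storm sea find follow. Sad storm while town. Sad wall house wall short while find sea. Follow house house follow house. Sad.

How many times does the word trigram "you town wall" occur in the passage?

0

Scanning the 28 overlapping trigram windows for "you town wall":
  (none found)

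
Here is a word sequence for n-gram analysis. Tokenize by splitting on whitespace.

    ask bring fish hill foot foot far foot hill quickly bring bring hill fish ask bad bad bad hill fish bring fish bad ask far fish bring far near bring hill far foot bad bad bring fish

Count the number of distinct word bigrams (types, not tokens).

28

37 tokens → 36 bigram windows in total.
Repeated bigrams (each contributes count−1 duplicates):
  bad bad: 3
  bring fish: 3
  bring hill: 2
  far foot: 2
  fish bring: 2
  hill fish: 2
8 duplicate windows → 36 − 8 = 28 distinct.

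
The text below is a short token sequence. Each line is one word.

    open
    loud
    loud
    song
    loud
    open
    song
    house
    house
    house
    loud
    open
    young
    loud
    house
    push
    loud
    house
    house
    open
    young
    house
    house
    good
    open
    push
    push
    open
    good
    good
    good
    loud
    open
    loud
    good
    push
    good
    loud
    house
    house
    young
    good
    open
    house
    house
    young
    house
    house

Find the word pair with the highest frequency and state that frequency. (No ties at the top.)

Bigram frequencies (highest first):
  house house: 7
  loud open: 3
  loud house: 3
  open loud: 2
  open young: 2
  young house: 2
  … (24 more, each ≤ 2)

"house house", 7 times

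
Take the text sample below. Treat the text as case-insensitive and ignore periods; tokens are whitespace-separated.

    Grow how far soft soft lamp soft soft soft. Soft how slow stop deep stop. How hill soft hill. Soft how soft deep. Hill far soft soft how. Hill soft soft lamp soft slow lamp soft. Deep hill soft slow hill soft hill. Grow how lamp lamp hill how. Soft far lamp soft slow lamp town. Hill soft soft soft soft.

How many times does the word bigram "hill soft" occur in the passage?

Scanning the 60 overlapping bigram windows for "hill soft":
  position 17–18: hill soft
  position 19–20: hill soft
  position 29–30: hill soft
  position 38–39: hill soft
  position 41–42: hill soft
  position 57–58: hill soft

6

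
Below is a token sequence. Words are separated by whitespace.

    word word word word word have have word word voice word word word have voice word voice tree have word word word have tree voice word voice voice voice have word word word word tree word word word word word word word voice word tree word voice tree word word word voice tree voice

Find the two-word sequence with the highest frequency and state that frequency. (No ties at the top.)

Bigram frequencies (highest first):
  word word: 20
  word voice: 6
  voice word: 4
  word have: 3
  have word: 3
  voice tree: 3
  … (9 more, each ≤ 3)

"word word", 20 times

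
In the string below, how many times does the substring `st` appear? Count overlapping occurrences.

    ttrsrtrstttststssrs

3

Sliding a length-2 window over the 19 characters (18 positions):
  position 8–9: st
  position 12–13: st
  position 14–15: st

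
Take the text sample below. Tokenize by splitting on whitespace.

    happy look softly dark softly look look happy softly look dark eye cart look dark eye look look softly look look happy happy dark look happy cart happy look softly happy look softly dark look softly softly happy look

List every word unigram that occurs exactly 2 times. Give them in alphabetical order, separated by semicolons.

Unigram counts meeting the condition (exactly 2 times):
  cart: 2
  eye: 2

cart; eye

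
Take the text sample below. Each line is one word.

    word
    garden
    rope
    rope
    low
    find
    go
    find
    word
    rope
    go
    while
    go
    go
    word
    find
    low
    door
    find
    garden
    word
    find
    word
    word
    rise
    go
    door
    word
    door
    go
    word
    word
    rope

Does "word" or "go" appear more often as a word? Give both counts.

"word": 9 occurrences
"go": 6 occurrences

"word" (9 vs 6)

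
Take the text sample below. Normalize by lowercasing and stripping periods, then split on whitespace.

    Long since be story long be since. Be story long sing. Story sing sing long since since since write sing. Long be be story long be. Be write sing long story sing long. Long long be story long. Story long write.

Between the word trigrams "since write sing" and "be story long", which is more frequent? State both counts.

"since write sing": 1 occurrence
"be story long": 4 occurrences

"be story long" (4 vs 1)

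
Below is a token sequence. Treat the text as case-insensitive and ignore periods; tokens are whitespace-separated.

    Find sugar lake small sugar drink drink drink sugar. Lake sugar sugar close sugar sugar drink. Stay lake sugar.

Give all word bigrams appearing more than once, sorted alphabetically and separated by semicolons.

drink drink; lake sugar; sugar drink; sugar lake; sugar sugar

Bigram counts meeting the condition (more than once):
  drink drink: 2
  lake sugar: 2
  sugar drink: 2
  sugar lake: 2
  sugar sugar: 2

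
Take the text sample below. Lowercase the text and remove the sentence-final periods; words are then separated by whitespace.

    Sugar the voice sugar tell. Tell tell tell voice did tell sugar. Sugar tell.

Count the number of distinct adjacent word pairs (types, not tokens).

14 tokens → 13 bigram windows in total.
Repeated bigrams (each contributes count−1 duplicates):
  tell tell: 3
  sugar tell: 2
3 duplicate windows → 13 − 3 = 10 distinct.

10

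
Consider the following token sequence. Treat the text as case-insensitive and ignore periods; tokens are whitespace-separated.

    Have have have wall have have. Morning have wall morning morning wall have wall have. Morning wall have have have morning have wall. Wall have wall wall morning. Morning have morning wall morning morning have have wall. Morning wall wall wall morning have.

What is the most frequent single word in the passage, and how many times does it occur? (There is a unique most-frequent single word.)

Unigram frequencies (highest first):
  have: 17
  wall: 14
  morning: 12

"have", 17 times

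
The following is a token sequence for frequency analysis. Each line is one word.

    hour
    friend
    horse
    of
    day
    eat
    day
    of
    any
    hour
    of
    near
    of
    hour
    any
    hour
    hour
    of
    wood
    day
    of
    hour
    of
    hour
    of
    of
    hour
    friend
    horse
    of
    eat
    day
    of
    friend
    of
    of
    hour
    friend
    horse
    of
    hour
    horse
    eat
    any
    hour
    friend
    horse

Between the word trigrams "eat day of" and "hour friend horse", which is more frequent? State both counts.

"eat day of": 2 occurrences
"hour friend horse": 4 occurrences

"hour friend horse" (4 vs 2)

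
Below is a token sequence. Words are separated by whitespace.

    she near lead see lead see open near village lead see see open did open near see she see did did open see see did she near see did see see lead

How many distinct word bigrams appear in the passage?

19

32 tokens → 31 bigram windows in total.
Repeated bigrams (each contributes count−1 duplicates):
  lead see: 3
  see did: 3
  see see: 3
  did open: 2
  near see: 2
  open near: 2
  see lead: 2
  see open: 2
  … (1 more repeated)
12 duplicate windows → 31 − 12 = 19 distinct.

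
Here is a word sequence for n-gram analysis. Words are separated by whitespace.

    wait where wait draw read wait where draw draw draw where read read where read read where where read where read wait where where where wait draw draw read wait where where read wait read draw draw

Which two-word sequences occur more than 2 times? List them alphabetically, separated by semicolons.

draw draw; read wait; read where; wait where; where read; where where

Bigram counts meeting the condition (more than 2 times):
  draw draw: 4
  read wait: 4
  read where: 3
  wait where: 4
  where read: 5
  where where: 4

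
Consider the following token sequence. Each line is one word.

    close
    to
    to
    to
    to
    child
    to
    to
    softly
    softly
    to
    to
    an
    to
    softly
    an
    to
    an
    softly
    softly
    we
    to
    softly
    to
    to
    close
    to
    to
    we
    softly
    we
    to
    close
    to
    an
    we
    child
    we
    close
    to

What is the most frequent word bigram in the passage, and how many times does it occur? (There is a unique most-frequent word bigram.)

"to to", 7 times

Bigram frequencies (highest first):
  to to: 7
  close to: 4
  to softly: 3
  to an: 3
  softly softly: 2
  softly to: 2
  … (14 more, each ≤ 2)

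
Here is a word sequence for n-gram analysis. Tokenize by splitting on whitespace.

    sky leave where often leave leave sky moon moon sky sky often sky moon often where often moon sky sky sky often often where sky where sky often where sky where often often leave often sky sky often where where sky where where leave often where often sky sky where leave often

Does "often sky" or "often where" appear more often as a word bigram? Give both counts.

"often where" (5 vs 3)

"often sky": 3 occurrences
"often where": 5 occurrences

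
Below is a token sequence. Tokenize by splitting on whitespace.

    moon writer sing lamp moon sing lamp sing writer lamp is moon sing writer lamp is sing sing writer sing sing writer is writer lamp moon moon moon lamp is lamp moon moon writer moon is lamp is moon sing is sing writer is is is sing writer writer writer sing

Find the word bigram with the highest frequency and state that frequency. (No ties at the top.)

"sing writer", 6 times

Bigram frequencies (highest first):
  sing writer: 6
  lamp is: 4
  writer sing: 3
  lamp moon: 3
  moon sing: 3
  writer lamp: 3
  … (16 more, each ≤ 3)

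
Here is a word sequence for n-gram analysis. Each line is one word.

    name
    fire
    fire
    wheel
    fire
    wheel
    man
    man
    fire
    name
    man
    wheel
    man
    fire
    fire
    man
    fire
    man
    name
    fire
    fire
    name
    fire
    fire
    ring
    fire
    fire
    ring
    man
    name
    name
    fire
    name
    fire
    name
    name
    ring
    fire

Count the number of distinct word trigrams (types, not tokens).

31

38 tokens → 36 trigram windows in total.
Repeated trigrams (each contributes count−1 duplicates):
  name fire fire: 3
  fire fire ring: 2
  fire name fire: 2
  name fire name: 2
5 duplicate windows → 36 − 5 = 31 distinct.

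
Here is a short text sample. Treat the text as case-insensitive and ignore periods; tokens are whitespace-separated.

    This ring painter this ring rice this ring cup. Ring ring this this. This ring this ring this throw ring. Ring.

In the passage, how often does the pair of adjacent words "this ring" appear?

Scanning the 20 overlapping bigram windows for "this ring":
  position 1–2: this ring
  position 4–5: this ring
  position 7–8: this ring
  position 14–15: this ring
  position 16–17: this ring

5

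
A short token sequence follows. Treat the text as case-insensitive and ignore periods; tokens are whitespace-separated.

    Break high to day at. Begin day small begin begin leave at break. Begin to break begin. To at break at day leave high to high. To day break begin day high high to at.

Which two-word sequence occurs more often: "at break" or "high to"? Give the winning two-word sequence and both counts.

"high to" (4 vs 2)

"at break": 2 occurrences
"high to": 4 occurrences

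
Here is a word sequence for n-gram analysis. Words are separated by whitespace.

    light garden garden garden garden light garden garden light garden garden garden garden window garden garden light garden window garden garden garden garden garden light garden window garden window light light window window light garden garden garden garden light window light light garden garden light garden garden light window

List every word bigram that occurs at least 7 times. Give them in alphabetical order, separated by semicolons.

garden garden; garden light; light garden

Bigram counts meeting the condition (at least 7 times):
  garden garden: 17
  garden light: 7
  light garden: 8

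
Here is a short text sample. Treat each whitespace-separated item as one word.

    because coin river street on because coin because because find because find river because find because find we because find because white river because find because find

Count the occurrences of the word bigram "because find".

Scanning the 26 overlapping bigram windows for "because find":
  position 9–10: because find
  position 11–12: because find
  position 14–15: because find
  position 16–17: because find
  position 19–20: because find
  position 24–25: because find
  position 26–27: because find

7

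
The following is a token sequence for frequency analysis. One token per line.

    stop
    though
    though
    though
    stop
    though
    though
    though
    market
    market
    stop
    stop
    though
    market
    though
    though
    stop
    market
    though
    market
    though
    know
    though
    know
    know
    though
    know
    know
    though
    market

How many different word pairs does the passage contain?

30 tokens → 29 bigram windows in total.
Repeated bigrams (each contributes count−1 duplicates):
  though though: 5
  though market: 4
  know though: 3
  market though: 3
  stop though: 3
  though know: 3
  know know: 2
  though stop: 2
17 duplicate windows → 29 − 17 = 12 distinct.

12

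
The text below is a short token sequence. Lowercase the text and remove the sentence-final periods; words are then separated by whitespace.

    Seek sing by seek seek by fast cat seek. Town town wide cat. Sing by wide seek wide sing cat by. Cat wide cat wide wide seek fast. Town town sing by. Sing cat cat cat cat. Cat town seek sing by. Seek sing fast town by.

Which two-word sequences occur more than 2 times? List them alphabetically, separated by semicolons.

cat cat; seek sing; sing by

Bigram counts meeting the condition (more than 2 times):
  cat cat: 4
  seek sing: 3
  sing by: 4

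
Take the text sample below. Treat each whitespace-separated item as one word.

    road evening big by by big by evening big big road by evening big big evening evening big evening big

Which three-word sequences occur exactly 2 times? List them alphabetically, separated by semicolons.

by evening big; evening big big

Trigram counts meeting the condition (exactly 2 times):
  by evening big: 2
  evening big big: 2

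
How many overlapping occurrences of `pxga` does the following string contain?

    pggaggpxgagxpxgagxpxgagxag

3

Sliding a length-4 window over the 26 characters (23 positions):
  position 7–10: pxga
  position 13–16: pxga
  position 19–22: pxga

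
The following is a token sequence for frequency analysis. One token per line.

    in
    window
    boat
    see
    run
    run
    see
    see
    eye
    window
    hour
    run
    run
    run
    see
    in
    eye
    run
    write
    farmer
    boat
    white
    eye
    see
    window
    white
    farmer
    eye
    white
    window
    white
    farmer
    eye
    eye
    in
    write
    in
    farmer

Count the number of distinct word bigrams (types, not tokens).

38 tokens → 37 bigram windows in total.
Repeated bigrams (each contributes count−1 duplicates):
  run run: 3
  farmer eye: 2
  run see: 2
  white farmer: 2
  window white: 2
6 duplicate windows → 37 − 6 = 31 distinct.

31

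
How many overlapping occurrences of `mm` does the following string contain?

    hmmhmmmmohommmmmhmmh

Sliding a length-2 window over the 20 characters (19 positions):
  position 2–3: mm
  position 5–6: mm
  position 6–7: mm
  position 7–8: mm
  position 12–13: mm
  position 13–14: mm
  position 14–15: mm
  position 15–16: mm
  position 18–19: mm

9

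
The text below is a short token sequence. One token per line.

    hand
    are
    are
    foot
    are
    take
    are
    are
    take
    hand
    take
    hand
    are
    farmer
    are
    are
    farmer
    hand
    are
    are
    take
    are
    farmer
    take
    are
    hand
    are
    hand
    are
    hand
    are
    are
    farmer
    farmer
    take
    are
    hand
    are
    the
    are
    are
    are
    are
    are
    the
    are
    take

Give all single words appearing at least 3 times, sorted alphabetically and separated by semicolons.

Unigram counts meeting the condition (at least 3 times):
  are: 24
  farmer: 5
  hand: 8
  take: 7

are; farmer; hand; take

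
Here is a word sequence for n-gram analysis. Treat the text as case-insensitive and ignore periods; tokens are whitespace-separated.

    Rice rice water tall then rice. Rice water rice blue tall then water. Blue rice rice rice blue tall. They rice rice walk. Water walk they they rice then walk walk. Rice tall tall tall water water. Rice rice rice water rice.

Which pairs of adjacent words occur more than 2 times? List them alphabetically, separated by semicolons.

rice rice; rice water; water rice

Bigram counts meeting the condition (more than 2 times):
  rice rice: 7
  rice water: 3
  water rice: 3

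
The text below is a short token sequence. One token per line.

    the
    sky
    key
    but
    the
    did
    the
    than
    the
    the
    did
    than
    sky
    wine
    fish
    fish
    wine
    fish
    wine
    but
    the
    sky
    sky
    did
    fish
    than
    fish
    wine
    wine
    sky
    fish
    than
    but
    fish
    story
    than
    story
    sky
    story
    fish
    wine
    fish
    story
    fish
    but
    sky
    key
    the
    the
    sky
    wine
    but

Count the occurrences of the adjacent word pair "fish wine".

Scanning the 51 overlapping bigram windows for "fish wine":
  position 16–17: fish wine
  position 18–19: fish wine
  position 27–28: fish wine
  position 40–41: fish wine

4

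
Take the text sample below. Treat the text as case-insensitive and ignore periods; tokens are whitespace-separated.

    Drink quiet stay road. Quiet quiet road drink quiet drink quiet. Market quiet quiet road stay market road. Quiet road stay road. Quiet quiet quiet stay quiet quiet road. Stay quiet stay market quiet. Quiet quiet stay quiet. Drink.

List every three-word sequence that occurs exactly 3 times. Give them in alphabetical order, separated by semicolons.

quiet quiet road; quiet road stay

Trigram counts meeting the condition (exactly 3 times):
  quiet quiet road: 3
  quiet road stay: 3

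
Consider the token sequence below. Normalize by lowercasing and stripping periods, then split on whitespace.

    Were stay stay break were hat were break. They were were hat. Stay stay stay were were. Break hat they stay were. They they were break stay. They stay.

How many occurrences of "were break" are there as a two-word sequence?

Scanning the 28 overlapping bigram windows for "were break":
  position 7–8: were break
  position 17–18: were break
  position 25–26: were break

3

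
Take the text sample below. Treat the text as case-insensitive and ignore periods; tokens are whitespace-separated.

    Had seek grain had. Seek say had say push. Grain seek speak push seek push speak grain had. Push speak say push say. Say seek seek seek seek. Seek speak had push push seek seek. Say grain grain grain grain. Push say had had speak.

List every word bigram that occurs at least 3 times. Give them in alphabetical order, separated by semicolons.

Bigram counts meeting the condition (at least 3 times):
  grain grain: 3
  seek seek: 5

grain grain; seek seek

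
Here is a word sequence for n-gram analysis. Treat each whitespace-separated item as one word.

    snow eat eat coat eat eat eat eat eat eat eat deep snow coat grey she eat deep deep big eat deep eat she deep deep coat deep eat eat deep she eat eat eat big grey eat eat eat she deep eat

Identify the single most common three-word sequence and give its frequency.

"eat eat eat", 7 times

Trigram frequencies (highest first):
  eat eat eat: 7
  eat eat deep: 2
  eat she deep: 2
  snow eat eat: 1
  eat eat coat: 1
  eat coat eat: 1
  … (27 more, each ≤ 1)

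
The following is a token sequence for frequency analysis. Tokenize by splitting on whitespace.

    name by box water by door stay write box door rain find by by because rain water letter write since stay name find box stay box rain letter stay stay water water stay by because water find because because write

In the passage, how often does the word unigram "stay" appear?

6

Scanning the 40 tokens for "stay":
  position 7: stay
  position 21: stay
  position 25: stay
  position 29: stay
  position 30: stay
  position 33: stay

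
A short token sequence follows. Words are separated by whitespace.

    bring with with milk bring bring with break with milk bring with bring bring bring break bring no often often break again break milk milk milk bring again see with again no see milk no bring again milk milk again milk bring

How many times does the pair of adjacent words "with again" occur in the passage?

Scanning the 41 overlapping bigram windows for "with again":
  position 30–31: with again

1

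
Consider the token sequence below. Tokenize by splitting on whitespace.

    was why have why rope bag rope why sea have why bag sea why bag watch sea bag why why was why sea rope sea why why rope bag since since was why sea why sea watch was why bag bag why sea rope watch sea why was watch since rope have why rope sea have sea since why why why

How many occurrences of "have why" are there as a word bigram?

3

Scanning the 60 overlapping bigram windows for "have why":
  position 3–4: have why
  position 10–11: have why
  position 52–53: have why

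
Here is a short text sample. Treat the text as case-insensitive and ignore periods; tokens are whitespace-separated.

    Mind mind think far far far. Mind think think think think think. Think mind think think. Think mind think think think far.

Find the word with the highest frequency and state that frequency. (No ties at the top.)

"think", 13 times

Unigram frequencies (highest first):
  think: 13
  mind: 5
  far: 4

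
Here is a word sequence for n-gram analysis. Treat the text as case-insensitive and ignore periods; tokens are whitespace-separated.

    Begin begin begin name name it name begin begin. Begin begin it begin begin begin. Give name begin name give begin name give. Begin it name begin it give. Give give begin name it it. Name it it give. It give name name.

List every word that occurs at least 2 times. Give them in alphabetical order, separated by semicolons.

Unigram counts meeting the condition (at least 2 times):
  begin: 15
  give: 8
  it: 9
  name: 11

begin; give; it; name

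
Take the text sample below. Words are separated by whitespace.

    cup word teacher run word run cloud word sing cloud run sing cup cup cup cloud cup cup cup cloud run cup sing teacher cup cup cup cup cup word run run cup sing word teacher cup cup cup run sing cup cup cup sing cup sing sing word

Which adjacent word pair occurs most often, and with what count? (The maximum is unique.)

"cup cup", 12 times

Bigram frequencies (highest first):
  cup cup: 12
  cup sing: 4
  sing cup: 3
  cup word: 2
  word teacher: 2
  word run: 2
  … (17 more, each ≤ 2)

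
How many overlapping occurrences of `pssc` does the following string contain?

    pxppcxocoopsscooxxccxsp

Sliding a length-4 window over the 23 characters (20 positions):
  position 11–14: pssc

1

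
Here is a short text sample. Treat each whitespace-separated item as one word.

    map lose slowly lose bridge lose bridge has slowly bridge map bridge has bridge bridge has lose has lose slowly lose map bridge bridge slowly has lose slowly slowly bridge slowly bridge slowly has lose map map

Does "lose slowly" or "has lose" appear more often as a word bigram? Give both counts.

"has lose" (4 vs 3)

"lose slowly": 3 occurrences
"has lose": 4 occurrences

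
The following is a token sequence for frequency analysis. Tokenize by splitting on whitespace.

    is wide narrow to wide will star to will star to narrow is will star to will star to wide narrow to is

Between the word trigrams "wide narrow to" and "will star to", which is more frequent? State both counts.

"wide narrow to": 2 occurrences
"will star to": 4 occurrences

"will star to" (4 vs 2)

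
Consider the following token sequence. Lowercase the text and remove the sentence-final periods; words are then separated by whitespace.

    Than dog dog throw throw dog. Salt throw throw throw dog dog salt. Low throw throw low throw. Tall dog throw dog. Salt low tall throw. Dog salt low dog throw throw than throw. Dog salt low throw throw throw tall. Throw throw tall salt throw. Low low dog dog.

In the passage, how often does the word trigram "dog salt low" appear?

Scanning the 48 overlapping trigram windows for "dog salt low":
  position 12–14: dog salt low
  position 22–24: dog salt low
  position 27–29: dog salt low
  position 35–37: dog salt low

4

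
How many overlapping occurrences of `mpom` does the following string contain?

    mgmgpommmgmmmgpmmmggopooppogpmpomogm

1

Sliding a length-4 window over the 36 characters (33 positions):
  position 30–33: mpom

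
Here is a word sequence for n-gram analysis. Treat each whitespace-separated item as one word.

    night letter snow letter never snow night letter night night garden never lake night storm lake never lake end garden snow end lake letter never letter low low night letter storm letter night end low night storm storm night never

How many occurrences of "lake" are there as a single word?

Scanning the 40 tokens for "lake":
  position 13: lake
  position 16: lake
  position 18: lake
  position 23: lake

4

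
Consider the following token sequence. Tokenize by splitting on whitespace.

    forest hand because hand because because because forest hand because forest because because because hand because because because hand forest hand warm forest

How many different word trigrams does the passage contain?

23 tokens → 21 trigram windows in total.
Repeated trigrams (each contributes count−1 duplicates):
  because because because: 3
  because because hand: 2
  because hand because: 2
  forest hand because: 2
  hand because because: 2
6 duplicate windows → 21 − 6 = 15 distinct.

15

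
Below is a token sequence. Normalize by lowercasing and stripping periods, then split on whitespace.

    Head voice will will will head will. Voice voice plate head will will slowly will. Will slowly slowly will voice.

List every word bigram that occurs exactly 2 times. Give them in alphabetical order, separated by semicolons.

Bigram counts meeting the condition (exactly 2 times):
  head will: 2
  slowly will: 2
  will slowly: 2
  will voice: 2

head will; slowly will; will slowly; will voice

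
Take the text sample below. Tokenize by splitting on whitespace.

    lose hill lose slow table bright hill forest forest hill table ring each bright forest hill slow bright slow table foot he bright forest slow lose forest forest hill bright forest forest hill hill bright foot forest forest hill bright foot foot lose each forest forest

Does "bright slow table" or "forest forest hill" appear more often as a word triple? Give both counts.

"bright slow table": 1 occurrence
"forest forest hill": 4 occurrences

"forest forest hill" (4 vs 1)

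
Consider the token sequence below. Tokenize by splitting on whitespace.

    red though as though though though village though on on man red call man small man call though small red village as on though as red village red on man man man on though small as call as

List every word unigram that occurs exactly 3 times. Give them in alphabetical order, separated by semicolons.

call; small; village

Unigram counts meeting the condition (exactly 3 times):
  call: 3
  small: 3
  village: 3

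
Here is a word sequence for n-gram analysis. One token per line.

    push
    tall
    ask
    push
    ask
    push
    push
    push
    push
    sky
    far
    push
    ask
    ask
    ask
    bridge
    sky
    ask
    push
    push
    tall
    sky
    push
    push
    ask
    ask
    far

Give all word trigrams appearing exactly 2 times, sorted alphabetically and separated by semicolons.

Trigram counts meeting the condition (exactly 2 times):
  ask push push: 2
  push ask ask: 2
  push push push: 2

ask push push; push ask ask; push push push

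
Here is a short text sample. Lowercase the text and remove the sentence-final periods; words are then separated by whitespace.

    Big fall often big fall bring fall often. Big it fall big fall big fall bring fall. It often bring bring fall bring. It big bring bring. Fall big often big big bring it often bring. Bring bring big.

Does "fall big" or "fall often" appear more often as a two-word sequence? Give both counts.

"fall big" (3 vs 2)

"fall big": 3 occurrences
"fall often": 2 occurrences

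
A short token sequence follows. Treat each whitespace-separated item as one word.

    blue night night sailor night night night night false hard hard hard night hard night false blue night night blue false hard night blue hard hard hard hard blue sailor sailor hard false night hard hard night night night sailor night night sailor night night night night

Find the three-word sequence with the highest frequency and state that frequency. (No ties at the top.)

"night night night", 5 times

Trigram frequencies (highest first):
  night night night: 5
  night night sailor: 3
  night sailor night: 3
  sailor night night: 3
  hard hard hard: 3
  blue night night: 2
  … (25 more, each ≤ 2)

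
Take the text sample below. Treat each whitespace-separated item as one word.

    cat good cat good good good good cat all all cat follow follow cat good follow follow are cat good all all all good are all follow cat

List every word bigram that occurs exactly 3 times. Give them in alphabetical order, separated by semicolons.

Bigram counts meeting the condition (exactly 3 times):
  all all: 3
  good good: 3

all all; good good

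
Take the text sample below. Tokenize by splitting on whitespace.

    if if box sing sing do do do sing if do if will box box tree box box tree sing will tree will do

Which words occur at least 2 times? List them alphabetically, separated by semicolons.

box; do; if; sing; tree; will

Unigram counts meeting the condition (at least 2 times):
  box: 5
  do: 5
  if: 4
  sing: 4
  tree: 3
  will: 3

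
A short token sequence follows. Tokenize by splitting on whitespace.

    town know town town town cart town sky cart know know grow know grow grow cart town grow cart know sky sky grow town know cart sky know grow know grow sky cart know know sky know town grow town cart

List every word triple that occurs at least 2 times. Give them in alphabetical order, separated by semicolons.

Trigram counts meeting the condition (at least 2 times):
  cart know know: 2
  grow know grow: 2
  know grow know: 2
  sky cart know: 2

cart know know; grow know grow; know grow know; sky cart know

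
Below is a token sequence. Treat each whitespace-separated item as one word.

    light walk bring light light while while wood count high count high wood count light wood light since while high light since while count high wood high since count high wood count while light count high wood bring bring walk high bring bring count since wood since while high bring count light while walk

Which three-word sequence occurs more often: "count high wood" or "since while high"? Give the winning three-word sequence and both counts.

"count high wood": 4 occurrences
"since while high": 2 occurrences

"count high wood" (4 vs 2)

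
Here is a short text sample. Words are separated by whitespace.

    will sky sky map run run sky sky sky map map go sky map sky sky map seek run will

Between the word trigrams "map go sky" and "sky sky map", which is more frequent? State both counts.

"map go sky": 1 occurrence
"sky sky map": 3 occurrences

"sky sky map" (3 vs 1)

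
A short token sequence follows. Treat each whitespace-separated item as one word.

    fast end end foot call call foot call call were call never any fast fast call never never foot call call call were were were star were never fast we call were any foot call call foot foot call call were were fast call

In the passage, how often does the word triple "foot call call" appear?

Scanning the 42 overlapping trigram windows for "foot call call":
  position 4–6: foot call call
  position 7–9: foot call call
  position 19–21: foot call call
  position 34–36: foot call call
  position 38–40: foot call call

5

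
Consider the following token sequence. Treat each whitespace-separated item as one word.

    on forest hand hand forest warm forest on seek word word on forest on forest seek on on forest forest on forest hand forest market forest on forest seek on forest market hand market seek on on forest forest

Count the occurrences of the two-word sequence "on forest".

Scanning the 38 overlapping bigram windows for "on forest":
  position 1–2: on forest
  position 12–13: on forest
  position 14–15: on forest
  position 18–19: on forest
  position 21–22: on forest
  position 27–28: on forest
  position 30–31: on forest
  position 37–38: on forest

8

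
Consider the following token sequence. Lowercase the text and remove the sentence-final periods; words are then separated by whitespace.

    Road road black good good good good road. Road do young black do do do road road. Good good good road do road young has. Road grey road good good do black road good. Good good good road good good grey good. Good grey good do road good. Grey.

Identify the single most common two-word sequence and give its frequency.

"good good", 11 times

Bigram frequencies (highest first):
  good good: 11
  road good: 5
  road road: 3
  good road: 3
  do road: 3
  good grey: 3
  … (16 more, each ≤ 2)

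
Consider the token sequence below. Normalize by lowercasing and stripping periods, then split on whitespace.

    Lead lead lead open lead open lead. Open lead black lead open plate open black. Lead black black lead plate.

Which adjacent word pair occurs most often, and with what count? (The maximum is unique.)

"lead open", 4 times

Bigram frequencies (highest first):
  lead open: 4
  open lead: 3
  black lead: 3
  lead lead: 2
  lead black: 2
  open plate: 1
  … (4 more, each ≤ 1)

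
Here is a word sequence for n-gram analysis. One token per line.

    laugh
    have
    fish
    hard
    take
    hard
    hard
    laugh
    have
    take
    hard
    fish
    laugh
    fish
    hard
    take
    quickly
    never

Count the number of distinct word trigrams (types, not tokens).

15

18 tokens → 16 trigram windows in total.
Repeated trigrams (each contributes count−1 duplicates):
  fish hard take: 2
1 duplicate windows → 16 − 1 = 15 distinct.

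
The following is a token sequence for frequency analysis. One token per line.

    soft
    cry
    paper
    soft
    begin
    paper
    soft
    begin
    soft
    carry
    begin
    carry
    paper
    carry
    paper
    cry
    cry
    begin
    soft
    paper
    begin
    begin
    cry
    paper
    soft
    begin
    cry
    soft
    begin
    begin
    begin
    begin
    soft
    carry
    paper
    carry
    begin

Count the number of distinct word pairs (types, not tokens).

19

37 tokens → 36 bigram windows in total.
Repeated bigrams (each contributes count−1 duplicates):
  begin begin: 4
  soft begin: 4
  begin soft: 3
  carry paper: 3
  paper soft: 3
  begin cry: 2
  carry begin: 2
  cry paper: 2
  … (2 more repeated)
17 duplicate windows → 36 − 17 = 19 distinct.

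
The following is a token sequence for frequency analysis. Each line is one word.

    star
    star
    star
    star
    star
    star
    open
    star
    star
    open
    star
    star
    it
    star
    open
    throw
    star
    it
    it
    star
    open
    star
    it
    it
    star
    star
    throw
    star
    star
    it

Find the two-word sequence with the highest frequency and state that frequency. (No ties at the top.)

Bigram frequencies (highest first):
  star star: 9
  star open: 4
  star it: 4
  open star: 3
  it star: 3
  throw star: 2
  … (3 more, each ≤ 2)

"star star", 9 times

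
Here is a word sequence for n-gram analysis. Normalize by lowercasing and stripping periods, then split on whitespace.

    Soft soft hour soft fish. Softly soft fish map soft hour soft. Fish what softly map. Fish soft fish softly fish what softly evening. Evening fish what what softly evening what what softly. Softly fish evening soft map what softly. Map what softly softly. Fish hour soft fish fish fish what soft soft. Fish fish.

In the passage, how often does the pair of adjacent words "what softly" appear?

Scanning the 54 overlapping bigram windows for "what softly":
  position 14–15: what softly
  position 22–23: what softly
  position 28–29: what softly
  position 32–33: what softly
  position 39–40: what softly
  position 42–43: what softly

6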